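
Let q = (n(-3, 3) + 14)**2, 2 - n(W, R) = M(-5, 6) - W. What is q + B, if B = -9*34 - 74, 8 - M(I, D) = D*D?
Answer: 1301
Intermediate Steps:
M(I, D) = 8 - D**2 (M(I, D) = 8 - D*D = 8 - D**2)
n(W, R) = 30 + W (n(W, R) = 2 - ((8 - 1*6**2) - W) = 2 - ((8 - 1*36) - W) = 2 - ((8 - 36) - W) = 2 - (-28 - W) = 2 + (28 + W) = 30 + W)
B = -380 (B = -306 - 74 = -380)
q = 1681 (q = ((30 - 3) + 14)**2 = (27 + 14)**2 = 41**2 = 1681)
q + B = 1681 - 380 = 1301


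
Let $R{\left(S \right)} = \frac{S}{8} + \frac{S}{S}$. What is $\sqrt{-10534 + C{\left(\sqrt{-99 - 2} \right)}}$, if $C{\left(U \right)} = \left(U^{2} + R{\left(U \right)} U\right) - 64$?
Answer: $\frac{\sqrt{-171386 + 16 i \sqrt{101}}}{4} \approx 0.048552 + 103.5 i$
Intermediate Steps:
$R{\left(S \right)} = 1 + \frac{S}{8}$ ($R{\left(S \right)} = S \frac{1}{8} + 1 = \frac{S}{8} + 1 = 1 + \frac{S}{8}$)
$C{\left(U \right)} = -64 + U^{2} + U \left(1 + \frac{U}{8}\right)$ ($C{\left(U \right)} = \left(U^{2} + \left(1 + \frac{U}{8}\right) U\right) - 64 = \left(U^{2} + U \left(1 + \frac{U}{8}\right)\right) - 64 = -64 + U^{2} + U \left(1 + \frac{U}{8}\right)$)
$\sqrt{-10534 + C{\left(\sqrt{-99 - 2} \right)}} = \sqrt{-10534 + \left(-64 + \sqrt{-99 - 2} + \frac{9 \left(\sqrt{-99 - 2}\right)^{2}}{8}\right)} = \sqrt{-10534 + \left(-64 + \sqrt{-101} + \frac{9 \left(\sqrt{-101}\right)^{2}}{8}\right)} = \sqrt{-10534 + \left(-64 + i \sqrt{101} + \frac{9 \left(i \sqrt{101}\right)^{2}}{8}\right)} = \sqrt{-10534 + \left(-64 + i \sqrt{101} + \frac{9}{8} \left(-101\right)\right)} = \sqrt{-10534 - \left(\frac{1421}{8} - i \sqrt{101}\right)} = \sqrt{- \frac{85693}{8} + i \sqrt{101}}$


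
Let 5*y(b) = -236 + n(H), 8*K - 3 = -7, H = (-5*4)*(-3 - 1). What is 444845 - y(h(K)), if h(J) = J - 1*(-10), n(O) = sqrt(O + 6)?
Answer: 2224461/5 - sqrt(86)/5 ≈ 4.4489e+5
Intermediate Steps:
H = 80 (H = -20*(-4) = 80)
n(O) = sqrt(6 + O)
K = -1/2 (K = 3/8 + (1/8)*(-7) = 3/8 - 7/8 = -1/2 ≈ -0.50000)
h(J) = 10 + J (h(J) = J + 10 = 10 + J)
y(b) = -236/5 + sqrt(86)/5 (y(b) = (-236 + sqrt(6 + 80))/5 = (-236 + sqrt(86))/5 = -236/5 + sqrt(86)/5)
444845 - y(h(K)) = 444845 - (-236/5 + sqrt(86)/5) = 444845 + (236/5 - sqrt(86)/5) = 2224461/5 - sqrt(86)/5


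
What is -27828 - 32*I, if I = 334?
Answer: -38516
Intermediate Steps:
-27828 - 32*I = -27828 - 32*334 = -27828 - 1*10688 = -27828 - 10688 = -38516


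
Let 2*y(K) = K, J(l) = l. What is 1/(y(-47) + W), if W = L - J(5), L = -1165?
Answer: -2/2387 ≈ -0.00083787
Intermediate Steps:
y(K) = K/2
W = -1170 (W = -1165 - 1*5 = -1165 - 5 = -1170)
1/(y(-47) + W) = 1/((½)*(-47) - 1170) = 1/(-47/2 - 1170) = 1/(-2387/2) = -2/2387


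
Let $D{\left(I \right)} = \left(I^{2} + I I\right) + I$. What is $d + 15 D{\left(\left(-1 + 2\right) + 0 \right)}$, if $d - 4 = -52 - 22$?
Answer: $-25$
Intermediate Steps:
$d = -70$ ($d = 4 - 74 = -70$)
$D{\left(I \right)} = I + 2 I^{2}$ ($D{\left(I \right)} = \left(I^{2} + I^{2}\right) + I = 2 I^{2} + I = I + 2 I^{2}$)
$d + 15 D{\left(\left(-1 + 2\right) + 0 \right)} = -70 + 15 \left(\left(-1 + 2\right) + 0\right) \left(1 + 2 \left(\left(-1 + 2\right) + 0\right)\right) = -70 + 15 \left(1 + 0\right) \left(1 + 2 \left(1 + 0\right)\right) = -70 + 15 \cdot 1 \left(1 + 2 \cdot 1\right) = -70 + 15 \cdot 1 \left(1 + 2\right) = -70 + 15 \cdot 1 \cdot 3 = -70 + 15 \cdot 3 = -70 + 45 = -25$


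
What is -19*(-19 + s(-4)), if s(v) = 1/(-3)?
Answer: 1102/3 ≈ 367.33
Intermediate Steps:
s(v) = -1/3
-19*(-19 + s(-4)) = -19*(-19 - 1/3) = -19*(-58/3) = 1102/3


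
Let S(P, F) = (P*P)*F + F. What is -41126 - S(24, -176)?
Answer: 60426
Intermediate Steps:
S(P, F) = F + F*P² (S(P, F) = P²*F + F = F*P² + F = F + F*P²)
-41126 - S(24, -176) = -41126 - (-176)*(1 + 24²) = -41126 - (-176)*(1 + 576) = -41126 - (-176)*577 = -41126 - 1*(-101552) = -41126 + 101552 = 60426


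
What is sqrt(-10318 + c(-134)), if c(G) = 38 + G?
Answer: I*sqrt(10414) ≈ 102.05*I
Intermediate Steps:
sqrt(-10318 + c(-134)) = sqrt(-10318 + (38 - 134)) = sqrt(-10318 - 96) = sqrt(-10414) = I*sqrt(10414)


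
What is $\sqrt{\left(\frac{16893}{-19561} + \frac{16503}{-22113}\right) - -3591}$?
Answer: $\frac{\sqrt{921235296269103907}}{16020459} \approx 59.911$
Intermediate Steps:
$\sqrt{\left(\frac{16893}{-19561} + \frac{16503}{-22113}\right) - -3591} = \sqrt{\left(16893 \left(- \frac{1}{19561}\right) + 16503 \left(- \frac{1}{22113}\right)\right) + 3591} = \sqrt{\left(- \frac{16893}{19561} - \frac{5501}{7371}\right) + 3591} = \sqrt{- \frac{232123364}{144184131} + 3591} = \sqrt{\frac{517533091057}{144184131}} = \frac{\sqrt{921235296269103907}}{16020459}$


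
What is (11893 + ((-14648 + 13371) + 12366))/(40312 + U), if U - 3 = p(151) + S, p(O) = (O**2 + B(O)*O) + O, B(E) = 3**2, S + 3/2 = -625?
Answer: 45964/127999 ≈ 0.35910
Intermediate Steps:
S = -1253/2 (S = -3/2 - 625 = -1253/2 ≈ -626.50)
B(E) = 9
p(O) = O**2 + 10*O (p(O) = (O**2 + 9*O) + O = O**2 + 10*O)
U = 47375/2 (U = 3 + (151*(10 + 151) - 1253/2) = 3 + (151*161 - 1253/2) = 3 + (24311 - 1253/2) = 3 + 47369/2 = 47375/2 ≈ 23688.)
(11893 + ((-14648 + 13371) + 12366))/(40312 + U) = (11893 + ((-14648 + 13371) + 12366))/(40312 + 47375/2) = (11893 + (-1277 + 12366))/(127999/2) = (11893 + 11089)*(2/127999) = 22982*(2/127999) = 45964/127999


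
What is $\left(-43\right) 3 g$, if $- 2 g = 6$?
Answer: $387$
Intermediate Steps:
$g = -3$ ($g = \left(- \frac{1}{2}\right) 6 = -3$)
$\left(-43\right) 3 g = \left(-43\right) 3 \left(-3\right) = \left(-129\right) \left(-3\right) = 387$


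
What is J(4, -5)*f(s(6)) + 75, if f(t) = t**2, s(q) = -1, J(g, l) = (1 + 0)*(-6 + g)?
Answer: 73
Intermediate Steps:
J(g, l) = -6 + g (J(g, l) = 1*(-6 + g) = -6 + g)
J(4, -5)*f(s(6)) + 75 = (-6 + 4)*(-1)**2 + 75 = -2*1 + 75 = -2 + 75 = 73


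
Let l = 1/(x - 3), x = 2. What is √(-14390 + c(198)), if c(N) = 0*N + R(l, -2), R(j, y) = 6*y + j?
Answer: I*√14403 ≈ 120.01*I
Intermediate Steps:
l = -1 (l = 1/(2 - 3) = 1/(-1) = -1)
R(j, y) = j + 6*y
c(N) = -13 (c(N) = 0*N + (-1 + 6*(-2)) = 0 + (-1 - 12) = 0 - 13 = -13)
√(-14390 + c(198)) = √(-14390 - 13) = √(-14403) = I*√14403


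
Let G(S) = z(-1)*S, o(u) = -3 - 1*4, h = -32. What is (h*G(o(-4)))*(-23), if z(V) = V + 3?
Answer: -10304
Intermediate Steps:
z(V) = 3 + V
o(u) = -7 (o(u) = -3 - 4 = -7)
G(S) = 2*S (G(S) = (3 - 1)*S = 2*S)
(h*G(o(-4)))*(-23) = -64*(-7)*(-23) = -32*(-14)*(-23) = 448*(-23) = -10304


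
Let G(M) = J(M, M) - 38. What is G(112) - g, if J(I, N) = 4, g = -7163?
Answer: 7129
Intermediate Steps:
G(M) = -34 (G(M) = 4 - 38 = -34)
G(112) - g = -34 - 1*(-7163) = -34 + 7163 = 7129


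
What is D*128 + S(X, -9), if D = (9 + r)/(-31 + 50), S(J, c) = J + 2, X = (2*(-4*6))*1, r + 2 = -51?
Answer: -6506/19 ≈ -342.42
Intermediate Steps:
r = -53 (r = -2 - 51 = -53)
X = -48 (X = (2*(-24))*1 = -48*1 = -48)
S(J, c) = 2 + J
D = -44/19 (D = (9 - 53)/(-31 + 50) = -44/19 ≈ -2.3158)
D*128 + S(X, -9) = -44/19*128 + (2 - 48) = -5632/19 - 46 = -6506/19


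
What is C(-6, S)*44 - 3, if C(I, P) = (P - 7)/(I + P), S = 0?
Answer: 145/3 ≈ 48.333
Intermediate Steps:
C(I, P) = (-7 + P)/(I + P)
C(-6, S)*44 - 3 = ((-7 + 0)/(-6 + 0))*44 - 3 = (-7/(-6))*44 - 3 = -⅙*(-7)*44 - 3 = (7/6)*44 - 3 = 154/3 - 3 = 145/3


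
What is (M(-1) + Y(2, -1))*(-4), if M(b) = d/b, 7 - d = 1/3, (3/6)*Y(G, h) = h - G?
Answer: 152/3 ≈ 50.667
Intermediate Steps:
Y(G, h) = -2*G + 2*h (Y(G, h) = 2*(h - G) = -2*G + 2*h)
d = 20/3 (d = 7 - 1/3 = 20/3 ≈ 6.6667)
M(b) = 20/(3*b)
(M(-1) + Y(2, -1))*(-4) = ((20/3)/(-1) + (-2*2 + 2*(-1)))*(-4) = ((20/3)*(-1) + (-4 - 2))*(-4) = (-20/3 - 6)*(-4) = -38/3*(-4) = 152/3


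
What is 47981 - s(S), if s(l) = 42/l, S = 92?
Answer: 2207105/46 ≈ 47981.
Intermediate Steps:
47981 - s(S) = 47981 - 42/92 = 47981 - 1*21/46 = 47981 - 21/46 = 2207105/46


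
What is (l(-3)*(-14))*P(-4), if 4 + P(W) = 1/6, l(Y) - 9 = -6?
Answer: 161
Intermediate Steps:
l(Y) = 3 (l(Y) = 9 - 6 = 3)
P(W) = -23/6 (P(W) = -4 + 1/6 = -23/6)
(l(-3)*(-14))*P(-4) = (3*(-14))*(-23/6) = -42*(-23/6) = 161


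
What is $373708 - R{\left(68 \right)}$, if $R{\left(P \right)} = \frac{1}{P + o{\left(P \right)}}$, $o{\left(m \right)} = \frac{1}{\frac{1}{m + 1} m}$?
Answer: $\frac{1753811576}{4693} \approx 3.7371 \cdot 10^{5}$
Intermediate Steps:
$o{\left(m \right)} = \frac{1 + m}{m}$ ($o{\left(m \right)} = \frac{1}{\frac{1}{1 + m} m} = \frac{1}{m \frac{1}{1 + m}} = \frac{1 + m}{m}$)
$R{\left(P \right)} = \frac{1}{P + \frac{1 + P}{P}}$
$373708 - R{\left(68 \right)} = 373708 - \frac{68}{1 + 68 + 68^{2}} = 373708 - \frac{68}{1 + 68 + 4624} = 373708 - \frac{68}{4693} = \frac{1753811576}{4693}$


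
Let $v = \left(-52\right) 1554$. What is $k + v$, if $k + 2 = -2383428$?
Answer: $-2464238$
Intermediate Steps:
$k = -2383430$ ($k = -2 - 2383428 = -2383430$)
$v = -80808$
$k + v = -2383430 - 80808 = -2464238$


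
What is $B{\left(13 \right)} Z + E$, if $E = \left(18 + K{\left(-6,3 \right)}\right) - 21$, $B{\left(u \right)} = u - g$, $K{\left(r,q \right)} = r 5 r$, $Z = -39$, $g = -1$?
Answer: $-369$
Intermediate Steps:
$K{\left(r,q \right)} = 5 r^{2}$ ($K{\left(r,q \right)} = 5 r r = 5 r^{2}$)
$B{\left(u \right)} = 1 + u$ ($B{\left(u \right)} = u - -1 = u + 1 = 1 + u$)
$E = 177$ ($E = \left(18 + 5 \left(-6\right)^{2}\right) - 21 = \left(18 + 5 \cdot 36\right) - 21 = \left(18 + 180\right) - 21 = 198 - 21 = 177$)
$B{\left(13 \right)} Z + E = \left(1 + 13\right) \left(-39\right) + 177 = 14 \left(-39\right) + 177 = -546 + 177 = -369$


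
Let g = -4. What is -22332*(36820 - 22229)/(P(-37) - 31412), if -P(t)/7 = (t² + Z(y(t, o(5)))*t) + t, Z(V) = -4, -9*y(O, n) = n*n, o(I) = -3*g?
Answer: 27153851/3481 ≈ 7800.6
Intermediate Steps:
o(I) = 12 (o(I) = -3*(-4) = 12)
y(O, n) = -n²/9 (y(O, n) = -n*n/9 = -n²/9)
P(t) = -7*t² + 21*t (P(t) = -7*((t² - 4*t) + t) = -7*(t² - 3*t) = -7*t² + 21*t)
-22332*(36820 - 22229)/(P(-37) - 31412) = -22332*(36820 - 22229)/(7*(-37)*(3 - 1*(-37)) - 31412) = -22332*14591/(7*(-37)*(3 + 37) - 31412) = -22332*14591/(7*(-37)*40 - 31412) = -22332*14591/(-10360 - 31412) = -22332/((-41772*1/14591)) = -22332/(-41772/14591) = -22332*(-14591/41772) = 27153851/3481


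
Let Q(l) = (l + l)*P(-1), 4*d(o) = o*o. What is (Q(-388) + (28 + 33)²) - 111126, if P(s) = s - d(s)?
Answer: -106435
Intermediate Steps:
d(o) = o²/4 (d(o) = (o*o)/4 = o²/4)
P(s) = s - s²/4
Q(l) = -5*l/2 (Q(l) = (l + l)*((¼)*(-1)*(4 - 1*(-1))) = (2*l)*((¼)*(-1)*(4 + 1)) = (2*l)*((¼)*(-1)*5) = (2*l)*(-5/4) = -5*l/2)
(Q(-388) + (28 + 33)²) - 111126 = (-5/2*(-388) + (28 + 33)²) - 111126 = (970 + 61²) - 111126 = (970 + 3721) - 111126 = 4691 - 111126 = -106435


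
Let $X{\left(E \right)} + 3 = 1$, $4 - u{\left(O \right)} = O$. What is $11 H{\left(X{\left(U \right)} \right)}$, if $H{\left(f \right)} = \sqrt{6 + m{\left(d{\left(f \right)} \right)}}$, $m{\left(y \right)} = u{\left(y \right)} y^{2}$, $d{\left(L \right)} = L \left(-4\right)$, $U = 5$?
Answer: $55 i \sqrt{10} \approx 173.93 i$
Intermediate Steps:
$u{\left(O \right)} = 4 - O$
$X{\left(E \right)} = -2$ ($X{\left(E \right)} = -3 + 1 = -2$)
$d{\left(L \right)} = - 4 L$
$m{\left(y \right)} = y^{2} \left(4 - y\right)$ ($m{\left(y \right)} = \left(4 - y\right) y^{2} = y^{2} \left(4 - y\right)$)
$H{\left(f \right)} = \sqrt{6 + 16 f^{2} \left(4 + 4 f\right)}$ ($H{\left(f \right)} = \sqrt{6 + \left(- 4 f\right)^{2} \left(4 - - 4 f\right)} = \sqrt{6 + 16 f^{2} \left(4 + 4 f\right)}$)
$11 H{\left(X{\left(U \right)} \right)} = 11 \sqrt{2} \sqrt{3 + 32 \left(-2\right)^{2} \left(1 - 2\right)} = 11 \sqrt{2} \sqrt{3 + 32 \cdot 4 \left(-1\right)} = 11 \sqrt{2} \sqrt{3 - 128} = 11 \sqrt{2} \sqrt{-125} = 11 \sqrt{2} \cdot 5 i \sqrt{5} = 11 \cdot 5 i \sqrt{10} = 55 i \sqrt{10}$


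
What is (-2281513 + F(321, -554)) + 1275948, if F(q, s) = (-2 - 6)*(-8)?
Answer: -1005501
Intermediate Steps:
F(q, s) = 64 (F(q, s) = -8*(-8) = 64)
(-2281513 + F(321, -554)) + 1275948 = (-2281513 + 64) + 1275948 = -2281449 + 1275948 = -1005501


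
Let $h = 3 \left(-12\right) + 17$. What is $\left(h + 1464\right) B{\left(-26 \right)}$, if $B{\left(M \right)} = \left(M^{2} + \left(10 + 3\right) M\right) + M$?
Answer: $450840$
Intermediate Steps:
$h = -19$ ($h = -36 + 17 = -19$)
$B{\left(M \right)} = M^{2} + 14 M$ ($B{\left(M \right)} = \left(M^{2} + 13 M\right) + M = M^{2} + 14 M$)
$\left(h + 1464\right) B{\left(-26 \right)} = \left(-19 + 1464\right) \left(- 26 \left(14 - 26\right)\right) = 1445 \left(\left(-26\right) \left(-12\right)\right) = 1445 \cdot 312 = 450840$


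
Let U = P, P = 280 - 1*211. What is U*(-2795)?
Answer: -192855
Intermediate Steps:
P = 69 (P = 280 - 211 = 69)
U = 69
U*(-2795) = 69*(-2795) = -192855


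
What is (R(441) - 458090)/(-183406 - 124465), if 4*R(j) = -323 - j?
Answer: 458281/307871 ≈ 1.4885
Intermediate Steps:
R(j) = -323/4 - j/4 (R(j) = (-323 - j)/4 = -323/4 - j/4)
(R(441) - 458090)/(-183406 - 124465) = ((-323/4 - 1/4*441) - 458090)/(-183406 - 124465) = ((-323/4 - 441/4) - 458090)/(-307871) = (-191 - 458090)*(-1/307871) = -458281*(-1/307871) = 458281/307871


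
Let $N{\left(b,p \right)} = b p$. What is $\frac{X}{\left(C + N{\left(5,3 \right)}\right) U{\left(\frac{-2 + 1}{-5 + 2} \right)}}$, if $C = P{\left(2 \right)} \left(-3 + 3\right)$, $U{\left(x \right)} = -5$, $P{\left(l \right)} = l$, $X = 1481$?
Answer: $- \frac{1481}{75} \approx -19.747$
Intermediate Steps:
$C = 0$ ($C = 2 \left(-3 + 3\right) = 2 \cdot 0 = 0$)
$\frac{X}{\left(C + N{\left(5,3 \right)}\right) U{\left(\frac{-2 + 1}{-5 + 2} \right)}} = \frac{1481}{\left(0 + 5 \cdot 3\right) \left(-5\right)} = \frac{1481}{\left(0 + 15\right) \left(-5\right)} = \frac{1481}{15 \left(-5\right)} = \frac{1481}{-75} = 1481 \left(- \frac{1}{75}\right) = - \frac{1481}{75}$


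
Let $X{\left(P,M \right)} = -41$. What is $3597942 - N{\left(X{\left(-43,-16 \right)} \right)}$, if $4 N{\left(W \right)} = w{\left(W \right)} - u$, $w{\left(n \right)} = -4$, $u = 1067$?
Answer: $\frac{14392839}{4} \approx 3.5982 \cdot 10^{6}$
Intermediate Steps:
$N{\left(W \right)} = - \frac{1071}{4}$ ($N{\left(W \right)} = \frac{-4 - 1067}{4} = \frac{1}{4} \left(-1071\right) = - \frac{1071}{4}$)
$3597942 - N{\left(X{\left(-43,-16 \right)} \right)} = 3597942 - - \frac{1071}{4} = 3597942 + \frac{1071}{4} = \frac{14392839}{4}$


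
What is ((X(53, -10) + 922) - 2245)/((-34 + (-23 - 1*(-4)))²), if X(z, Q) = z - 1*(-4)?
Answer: -1266/2809 ≈ -0.45069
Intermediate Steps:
X(z, Q) = 4 + z (X(z, Q) = z + 4 = 4 + z)
((X(53, -10) + 922) - 2245)/((-34 + (-23 - 1*(-4)))²) = (((4 + 53) + 922) - 2245)/((-34 + (-23 - 1*(-4)))²) = ((57 + 922) - 2245)/((-34 + (-23 + 4))²) = (979 - 2245)/((-34 - 19)²) = -1266/((-53)²) = -1266/2809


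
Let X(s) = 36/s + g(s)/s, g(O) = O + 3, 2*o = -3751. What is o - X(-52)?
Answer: -7503/4 ≈ -1875.8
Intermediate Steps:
o = -3751/2 (o = (½)*(-3751) = -3751/2 ≈ -1875.5)
g(O) = 3 + O
X(s) = 36/s + (3 + s)/s
o - X(-52) = -3751/2 - (39 - 52)/(-52) = -3751/2 - (-1)*(-13)/52 = -3751/2 - 1*¼ = -3751/2 - ¼ = -7503/4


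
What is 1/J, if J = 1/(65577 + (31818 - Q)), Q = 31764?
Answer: 65631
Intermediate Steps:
J = 1/65631 (J = 1/(65577 + (31818 - 1*31764)) = 1/(65577 + (31818 - 31764)) = 1/(65577 + 54) = 1/65631 ≈ 1.5237e-5)
1/J = 1/(1/65631) = 65631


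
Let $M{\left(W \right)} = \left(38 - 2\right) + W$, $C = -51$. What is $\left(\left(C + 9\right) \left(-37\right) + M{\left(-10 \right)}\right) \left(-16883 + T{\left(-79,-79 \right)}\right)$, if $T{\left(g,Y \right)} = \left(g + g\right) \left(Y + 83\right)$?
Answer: $-27673700$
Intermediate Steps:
$M{\left(W \right)} = 36 + W$
$T{\left(g,Y \right)} = 2 g \left(83 + Y\right)$
$\left(\left(C + 9\right) \left(-37\right) + M{\left(-10 \right)}\right) \left(-16883 + T{\left(-79,-79 \right)}\right) = \left(\left(-51 + 9\right) \left(-37\right) + \left(36 - 10\right)\right) \left(-16883 + 2 \left(-79\right) \left(83 - 79\right)\right) = \left(\left(-42\right) \left(-37\right) + 26\right) \left(-16883 + 2 \left(-79\right) 4\right) = \left(1554 + 26\right) \left(-16883 - 632\right) = 1580 \left(-17515\right) = -27673700$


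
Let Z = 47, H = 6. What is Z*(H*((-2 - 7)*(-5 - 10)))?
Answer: 38070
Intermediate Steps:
Z*(H*((-2 - 7)*(-5 - 10))) = 47*(6*((-2 - 7)*(-5 - 10))) = 47*(6*(-9*(-15))) = 47*(6*135) = 47*810 = 38070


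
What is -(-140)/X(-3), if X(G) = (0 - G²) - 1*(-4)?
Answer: -28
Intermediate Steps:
X(G) = 4 - G² (X(G) = -G² + 4 = 4 - G²)
-(-140)/X(-3) = -(-140)/(4 - 1*(-3)²) = -(-140)/(4 - 1*9) = -(-140)/(4 - 9) = -(-140)/(-5) = -(-140)*(-1)/5 = -28*1 = -28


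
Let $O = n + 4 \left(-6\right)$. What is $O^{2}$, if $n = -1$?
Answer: $625$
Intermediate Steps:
$O = -25$ ($O = -1 + 4 \left(-6\right) = -1 - 24 = -25$)
$O^{2} = \left(-25\right)^{2} = 625$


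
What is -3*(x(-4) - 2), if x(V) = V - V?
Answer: 6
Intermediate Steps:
x(V) = 0
-3*(x(-4) - 2) = -3*(0 - 2) = -3*(-2) = 6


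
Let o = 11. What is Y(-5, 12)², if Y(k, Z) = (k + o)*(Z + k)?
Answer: 1764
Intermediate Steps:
Y(k, Z) = (11 + k)*(Z + k) (Y(k, Z) = (k + 11)*(Z + k) = (11 + k)*(Z + k))
Y(-5, 12)² = ((-5)² + 11*12 + 11*(-5) + 12*(-5))² = (25 + 132 - 55 - 60)² = 42² = 1764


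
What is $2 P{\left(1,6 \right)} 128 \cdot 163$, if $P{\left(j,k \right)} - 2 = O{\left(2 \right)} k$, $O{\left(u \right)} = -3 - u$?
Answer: $-1168384$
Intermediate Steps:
$P{\left(j,k \right)} = 2 - 5 k$ ($P{\left(j,k \right)} = 2 + \left(-3 - 2\right) k = 2 - 5 k$)
$2 P{\left(1,6 \right)} 128 \cdot 163 = 2 \left(2 - 30\right) 128 \cdot 163 = 2 \left(-28\right) 128 \cdot 163 = \left(-56\right) 128 \cdot 163 = \left(-7168\right) 163 = -1168384$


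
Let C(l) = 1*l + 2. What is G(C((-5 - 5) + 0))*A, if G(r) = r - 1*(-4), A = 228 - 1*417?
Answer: 756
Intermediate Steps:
A = -189 (A = 228 - 417 = -189)
C(l) = 2 + l (C(l) = l + 2 = 2 + l)
G(r) = 4 + r (G(r) = r + 4 = 4 + r)
G(C((-5 - 5) + 0))*A = (4 + (2 + ((-5 - 5) + 0)))*(-189) = (4 + (2 + (-10 + 0)))*(-189) = (4 + (2 - 10))*(-189) = (4 - 8)*(-189) = -4*(-189) = 756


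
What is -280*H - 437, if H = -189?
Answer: 52483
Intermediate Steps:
-280*H - 437 = -280*(-189) - 437 = 52920 - 437 = 52483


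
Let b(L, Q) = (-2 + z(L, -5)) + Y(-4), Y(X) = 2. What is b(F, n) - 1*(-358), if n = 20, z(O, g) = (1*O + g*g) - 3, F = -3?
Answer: 377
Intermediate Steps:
z(O, g) = -3 + O + g² (z(O, g) = (O + g²) - 3 = -3 + O + g²)
b(L, Q) = 22 + L (b(L, Q) = (-2 + (-3 + L + (-5)²)) + 2 = (-2 + (-3 + L + 25)) + 2 = (-2 + (22 + L)) + 2 = (20 + L) + 2 = 22 + L)
b(F, n) - 1*(-358) = (22 - 3) - 1*(-358) = 19 + 358 = 377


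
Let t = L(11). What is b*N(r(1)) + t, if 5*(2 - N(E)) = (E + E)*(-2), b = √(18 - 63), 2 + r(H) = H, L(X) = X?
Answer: 11 + 18*I*√5/5 ≈ 11.0 + 8.0499*I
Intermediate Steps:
r(H) = -2 + H
b = 3*I*√5 (b = √(-45) = 3*I*√5 ≈ 6.7082*I)
t = 11
N(E) = 2 + 4*E/5 (N(E) = 2 - (E + E)*(-2)/5 = 2 - 2*E*(-2)/5 = 2 - (-4)*E/5 = 2 + 4*E/5)
b*N(r(1)) + t = (3*I*√5)*(2 + 4*(-2 + 1)/5) + 11 = (3*I*√5)*(2 + (⅘)*(-1)) + 11 = (3*I*√5)*(2 - ⅘) + 11 = (3*I*√5)*(6/5) + 11 = 18*I*√5/5 + 11 = 11 + 18*I*√5/5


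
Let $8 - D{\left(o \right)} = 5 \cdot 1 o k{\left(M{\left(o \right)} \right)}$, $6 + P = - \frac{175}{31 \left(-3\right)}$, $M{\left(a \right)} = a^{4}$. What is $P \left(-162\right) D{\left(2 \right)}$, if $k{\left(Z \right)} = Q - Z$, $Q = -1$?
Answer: $\frac{3681396}{31} \approx 1.1875 \cdot 10^{5}$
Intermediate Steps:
$P = - \frac{383}{93}$ ($P = -6 - \frac{175}{31 \left(-3\right)} = -6 - \frac{175}{-93} = -6 - - \frac{175}{93} = -6 + \frac{175}{93} = - \frac{383}{93} \approx -4.1183$)
$k{\left(Z \right)} = -1 - Z$
$D{\left(o \right)} = 8 - 5 o \left(-1 - o^{4}\right)$ ($D{\left(o \right)} = 8 - 5 \cdot 1 o \left(-1 - o^{4}\right) = 8 - 5 o \left(-1 - o^{4}\right)$)
$P \left(-162\right) D{\left(2 \right)} = \left(- \frac{383}{93}\right) \left(-162\right) \left(8 + 5 \cdot 2 \left(1 + 2^{4}\right)\right) = \frac{20682 \left(8 + 5 \cdot 2 \left(1 + 16\right)\right)}{31} = \frac{20682 \left(8 + 5 \cdot 2 \cdot 17\right)}{31} = \frac{20682 \left(8 + 170\right)}{31} = \frac{20682}{31} \cdot 178 = \frac{3681396}{31}$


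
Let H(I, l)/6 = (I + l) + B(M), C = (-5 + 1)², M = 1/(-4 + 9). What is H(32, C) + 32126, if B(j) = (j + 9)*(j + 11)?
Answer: 825806/25 ≈ 33032.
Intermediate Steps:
M = ⅕ (M = 1/5 = ⅕ ≈ 0.20000)
B(j) = (9 + j)*(11 + j)
C = 16 (C = (-4)² = 16)
H(I, l) = 15456/25 + 6*I + 6*l (H(I, l) = 6*((I + l) + (99 + (⅕)² + 20*(⅕))) = 6*((I + l) + (99 + 1/25 + 4)) = 6*((I + l) + 2576/25) = 6*(2576/25 + I + l) = 15456/25 + 6*I + 6*l)
H(32, C) + 32126 = (15456/25 + 6*32 + 6*16) + 32126 = (15456/25 + 192 + 96) + 32126 = 22656/25 + 32126 = 825806/25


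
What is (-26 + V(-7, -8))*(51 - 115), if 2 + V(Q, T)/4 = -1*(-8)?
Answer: 128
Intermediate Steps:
V(Q, T) = 24 (V(Q, T) = -8 + 4*(-1*(-8)) = -8 + 4*8 = -8 + 32 = 24)
(-26 + V(-7, -8))*(51 - 115) = (-26 + 24)*(51 - 115) = -2*(-64) = 128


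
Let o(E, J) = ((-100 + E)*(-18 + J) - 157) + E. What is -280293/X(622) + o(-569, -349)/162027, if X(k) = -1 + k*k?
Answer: 67616960/85988329 ≈ 0.78635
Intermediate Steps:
X(k) = -1 + k²
o(E, J) = -157 + E + (-100 + E)*(-18 + J) (o(E, J) = (-157 + (-100 + E)*(-18 + J)) + E = -157 + E + (-100 + E)*(-18 + J))
-280293/X(622) + o(-569, -349)/162027 = -280293/(-1 + 622²) + (1643 - 100*(-349) - 17*(-569) - 569*(-349))/162027 = -280293/(-1 + 386884) + (1643 + 34900 + 9673 + 198581)*(1/162027) = -280293/386883 + 244797*(1/162027) = -280293*1/386883 + 81599/54009 = -93431/128961 + 81599/54009 = 67616960/85988329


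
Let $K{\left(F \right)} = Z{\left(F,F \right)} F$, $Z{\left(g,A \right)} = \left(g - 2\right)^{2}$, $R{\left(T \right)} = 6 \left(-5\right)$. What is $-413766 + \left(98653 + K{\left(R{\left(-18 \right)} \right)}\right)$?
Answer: $-345833$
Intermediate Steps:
$R{\left(T \right)} = -30$
$Z{\left(g,A \right)} = \left(-2 + g\right)^{2}$
$K{\left(F \right)} = F \left(-2 + F\right)^{2}$ ($K{\left(F \right)} = \left(-2 + F\right)^{2} F = F \left(-2 + F\right)^{2}$)
$-413766 + \left(98653 + K{\left(R{\left(-18 \right)} \right)}\right) = -413766 + \left(98653 - 30 \left(-2 - 30\right)^{2}\right) = -413766 + \left(98653 - 30 \left(-32\right)^{2}\right) = -413766 + \left(98653 - 30720\right) = -413766 + 67933 = -345833$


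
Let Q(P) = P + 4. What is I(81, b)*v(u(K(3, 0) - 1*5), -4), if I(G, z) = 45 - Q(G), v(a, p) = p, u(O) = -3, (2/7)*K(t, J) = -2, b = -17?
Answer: 160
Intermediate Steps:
K(t, J) = -7 (K(t, J) = (7/2)*(-2) = -7)
Q(P) = 4 + P
I(G, z) = 41 - G (I(G, z) = 45 - (4 + G) = 45 + (-4 - G) = 41 - G)
I(81, b)*v(u(K(3, 0) - 1*5), -4) = (41 - 1*81)*(-4) = (41 - 81)*(-4) = -40*(-4) = 160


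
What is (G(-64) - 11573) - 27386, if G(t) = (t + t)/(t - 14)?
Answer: -1519337/39 ≈ -38957.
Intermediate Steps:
G(t) = 2*t/(-14 + t) (G(t) = (2*t)/(-14 + t) = 2*t/(-14 + t))
(G(-64) - 11573) - 27386 = (2*(-64)/(-14 - 64) - 11573) - 27386 = (2*(-64)/(-78) - 11573) - 27386 = (2*(-64)*(-1/78) - 11573) - 27386 = (64/39 - 11573) - 27386 = -451283/39 - 27386 = -1519337/39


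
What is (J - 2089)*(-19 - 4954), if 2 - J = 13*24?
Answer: 11930227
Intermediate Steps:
J = -310 (J = 2 - 13*24 = 2 - 1*312 = 2 - 312 = -310)
(J - 2089)*(-19 - 4954) = (-310 - 2089)*(-19 - 4954) = -2399*(-4973) = 11930227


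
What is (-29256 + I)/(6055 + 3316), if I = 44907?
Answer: 15651/9371 ≈ 1.6702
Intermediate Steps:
(-29256 + I)/(6055 + 3316) = (-29256 + 44907)/(6055 + 3316) = 15651/9371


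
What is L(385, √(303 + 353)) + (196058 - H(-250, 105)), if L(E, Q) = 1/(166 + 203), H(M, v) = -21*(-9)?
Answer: 72275662/369 ≈ 1.9587e+5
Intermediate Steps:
H(M, v) = 189
L(E, Q) = 1/369
L(385, √(303 + 353)) + (196058 - H(-250, 105)) = 1/369 + (196058 - 1*189) = 1/369 + (196058 - 189) = 1/369 + 195869 = 72275662/369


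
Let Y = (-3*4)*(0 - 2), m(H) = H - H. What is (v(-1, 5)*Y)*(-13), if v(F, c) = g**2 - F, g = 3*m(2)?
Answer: -312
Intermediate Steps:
m(H) = 0
Y = 24 (Y = -12*(-2) = 24)
g = 0 (g = 3*0 = 0)
v(F, c) = -F (v(F, c) = 0**2 - F = 0 - F = -F)
(v(-1, 5)*Y)*(-13) = (-1*(-1)*24)*(-13) = (1*24)*(-13) = 24*(-13) = -312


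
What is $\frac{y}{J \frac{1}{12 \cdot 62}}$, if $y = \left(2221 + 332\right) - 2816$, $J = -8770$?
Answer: $\frac{97836}{4385} \approx 22.312$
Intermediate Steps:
$y = -263$ ($y = 2553 - 2816 = -263$)
$\frac{y}{J \frac{1}{12 \cdot 62}} = - \frac{263}{\left(-8770\right) \frac{1}{12 \cdot 62}} = - \frac{263}{\left(-8770\right) \frac{1}{744}} = - \frac{263}{- \frac{4385}{372}} = \left(-263\right) \left(- \frac{372}{4385}\right) = \frac{97836}{4385}$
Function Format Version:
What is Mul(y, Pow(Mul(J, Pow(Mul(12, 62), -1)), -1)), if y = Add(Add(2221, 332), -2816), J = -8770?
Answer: Rational(97836, 4385) ≈ 22.312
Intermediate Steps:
y = -263 (y = Add(2553, -2816) = -263)
Mul(y, Pow(Mul(J, Pow(Mul(12, 62), -1)), -1)) = Mul(-263, Pow(Mul(-8770, Pow(Mul(12, 62), -1)), -1)) = Mul(-263, Pow(Mul(-8770, Pow(744, -1)), -1)) = Mul(-263, Pow(Mul(-8770, Rational(1, 744)), -1)) = Mul(-263, Pow(Rational(-4385, 372), -1)) = Mul(-263, Rational(-372, 4385)) = Rational(97836, 4385)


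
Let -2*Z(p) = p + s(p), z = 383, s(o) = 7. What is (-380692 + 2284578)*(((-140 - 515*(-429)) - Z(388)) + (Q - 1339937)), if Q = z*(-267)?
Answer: -2325036054573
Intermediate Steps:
Z(p) = -7/2 - p/2 (Z(p) = -(p + 7)/2 = -(7 + p)/2 = -7/2 - p/2)
Q = -102261 (Q = 383*(-267) = -102261)
(-380692 + 2284578)*(((-140 - 515*(-429)) - Z(388)) + (Q - 1339937)) = (-380692 + 2284578)*(((-140 - 515*(-429)) - (-7/2 - 1/2*388)) + (-102261 - 1339937)) = 1903886*(((-140 + 220935) - (-7/2 - 194)) - 1442198) = 1903886*((220795 - 1*(-395/2)) - 1442198) = 1903886*((220795 + 395/2) - 1442198) = 1903886*(441985/2 - 1442198) = 1903886*(-2442411/2) = -2325036054573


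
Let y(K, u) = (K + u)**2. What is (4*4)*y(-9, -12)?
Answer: 7056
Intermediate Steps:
(4*4)*y(-9, -12) = (4*4)*(-9 - 12)**2 = 16*(-21)**2 = 16*441 = 7056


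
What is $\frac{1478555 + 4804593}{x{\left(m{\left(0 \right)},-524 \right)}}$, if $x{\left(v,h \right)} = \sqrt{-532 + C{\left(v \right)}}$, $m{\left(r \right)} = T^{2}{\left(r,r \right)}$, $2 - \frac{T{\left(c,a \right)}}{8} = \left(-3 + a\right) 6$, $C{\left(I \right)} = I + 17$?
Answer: $\frac{6283148 \sqrt{25085}}{25085} \approx 39671.0$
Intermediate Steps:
$C{\left(I \right)} = 17 + I$
$T{\left(c,a \right)} = 160 - 48 a$ ($T{\left(c,a \right)} = 16 - 8 \left(-3 + a\right) 6 = 16 - 8 \left(-18 + 6 a\right) = 16 - \left(-144 + 48 a\right) = 160 - 48 a$)
$m{\left(r \right)} = \left(160 - 48 r\right)^{2}$
$x{\left(v,h \right)} = \sqrt{-515 + v}$ ($x{\left(v,h \right)} = \sqrt{-532 + \left(17 + v\right)} = \sqrt{-515 + v}$)
$\frac{1478555 + 4804593}{x{\left(m{\left(0 \right)},-524 \right)}} = \frac{1478555 + 4804593}{\sqrt{-515 + 256 \left(-10 + 3 \cdot 0\right)^{2}}} = \frac{6283148}{\sqrt{-515 + 256 \left(-10 + 0\right)^{2}}} = \frac{6283148}{\sqrt{-515 + 256 \left(-10\right)^{2}}} = \frac{6283148}{\sqrt{-515 + 256 \cdot 100}} = \frac{6283148}{\sqrt{-515 + 25600}} = \frac{6283148}{\sqrt{25085}} = 6283148 \frac{\sqrt{25085}}{25085} = \frac{6283148 \sqrt{25085}}{25085}$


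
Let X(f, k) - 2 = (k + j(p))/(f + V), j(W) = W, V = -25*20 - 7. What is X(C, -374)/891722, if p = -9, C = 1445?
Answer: 1493/836435236 ≈ 1.7850e-6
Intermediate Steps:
V = -507 (V = -500 - 7 = -507)
X(f, k) = 2 + (-9 + k)/(-507 + f) (X(f, k) = 2 + (k - 9)/(f - 507) = 2 + (-9 + k)/(-507 + f))
X(C, -374)/891722 = ((-1023 - 374 + 2*1445)/(-507 + 1445))/891722 = ((-1023 - 374 + 2890)/938)*(1/891722) = ((1/938)*1493)*(1/891722) = (1493/938)*(1/891722) = 1493/836435236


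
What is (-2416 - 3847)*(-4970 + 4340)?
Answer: 3945690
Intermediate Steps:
(-2416 - 3847)*(-4970 + 4340) = -6263*(-630) = 3945690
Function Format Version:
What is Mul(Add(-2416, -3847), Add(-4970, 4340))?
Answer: 3945690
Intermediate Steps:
Mul(Add(-2416, -3847), Add(-4970, 4340)) = Mul(-6263, -630) = 3945690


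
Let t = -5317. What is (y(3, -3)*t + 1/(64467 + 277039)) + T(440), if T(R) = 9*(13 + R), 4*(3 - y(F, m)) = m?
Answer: -10833765589/683012 ≈ -15862.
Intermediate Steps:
y(F, m) = 3 - m/4
T(R) = 117 + 9*R
(y(3, -3)*t + 1/(64467 + 277039)) + T(440) = ((3 - ¼*(-3))*(-5317) + 1/(64467 + 277039)) + (117 + 9*440) = ((3 + ¾)*(-5317) + 1/341506) + (117 + 3960) = ((15/4)*(-5317) + 1/341506) + 4077 = (-79755/4 + 1/341506) + 4077 = -13618405513/683012 + 4077 = -10833765589/683012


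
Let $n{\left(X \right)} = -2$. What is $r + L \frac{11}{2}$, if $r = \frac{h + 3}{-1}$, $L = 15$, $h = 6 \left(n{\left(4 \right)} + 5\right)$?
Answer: $\frac{123}{2} \approx 61.5$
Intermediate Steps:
$h = 18$ ($h = 6 \left(-2 + 5\right) = 6 \cdot 3 = 18$)
$r = -21$ ($r = \frac{18 + 3}{-1} = 21 \left(-1\right) = -21$)
$r + L \frac{11}{2} = -21 + 15 \cdot \frac{11}{2} = -21 + \frac{165}{2} = \frac{123}{2}$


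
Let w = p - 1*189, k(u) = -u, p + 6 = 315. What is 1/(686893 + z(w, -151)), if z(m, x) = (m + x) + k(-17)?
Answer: 1/686879 ≈ 1.4559e-6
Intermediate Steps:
p = 309 (p = -6 + 315 = 309)
w = 120 (w = 309 - 1*189 = 309 - 189 = 120)
z(m, x) = 17 + m + x (z(m, x) = (m + x) - 1*(-17) = (m + x) + 17 = 17 + m + x)
1/(686893 + z(w, -151)) = 1/(686893 + (17 + 120 - 151)) = 1/(686893 - 14) = 1/686879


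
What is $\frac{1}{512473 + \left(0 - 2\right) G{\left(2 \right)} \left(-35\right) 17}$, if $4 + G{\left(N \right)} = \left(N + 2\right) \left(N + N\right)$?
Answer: $\frac{1}{526753} \approx 1.8984 \cdot 10^{-6}$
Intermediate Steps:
$G{\left(N \right)} = -4 + 2 N \left(2 + N\right)$ ($G{\left(N \right)} = -4 + \left(N + 2\right) \left(N + N\right) = -4 + \left(2 + N\right) 2 N = -4 + 2 N \left(2 + N\right)$)
$\frac{1}{512473 + \left(0 - 2\right) G{\left(2 \right)} \left(-35\right) 17} = \frac{1}{512473 + \left(0 - 2\right) \left(-4 + 2 \cdot 2^{2} + 4 \cdot 2\right) \left(-35\right) 17} = \frac{1}{512473 + - 2 \left(-4 + 2 \cdot 4 + 8\right) \left(-35\right) 17} = \frac{1}{512473 + - 2 \left(-4 + 8 + 8\right) \left(-35\right) 17} = \frac{1}{512473 + \left(-2\right) 12 \left(-35\right) 17} = \frac{1}{512473 + \left(-24\right) \left(-35\right) 17} = \frac{1}{512473 + 840 \cdot 17} = \frac{1}{512473 + 14280} = \frac{1}{526753}$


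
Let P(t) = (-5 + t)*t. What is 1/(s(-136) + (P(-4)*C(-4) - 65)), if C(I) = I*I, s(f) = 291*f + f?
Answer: -1/39201 ≈ -2.5510e-5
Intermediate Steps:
s(f) = 292*f
C(I) = I**2
P(t) = t*(-5 + t)
1/(s(-136) + (P(-4)*C(-4) - 65)) = 1/(292*(-136) + (-4*(-5 - 4)*(-4)**2 - 65)) = 1/(-39712 + (-4*(-9)*16 - 65)) = 1/(-39712 + (36*16 - 65)) = 1/(-39712 + (576 - 65)) = 1/(-39712 + 511) = 1/(-39201) = -1/39201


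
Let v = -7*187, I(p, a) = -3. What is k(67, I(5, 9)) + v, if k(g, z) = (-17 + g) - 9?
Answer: -1268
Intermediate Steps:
k(g, z) = -26 + g
v = -1309
k(67, I(5, 9)) + v = (-26 + 67) - 1309 = 41 - 1309 = -1268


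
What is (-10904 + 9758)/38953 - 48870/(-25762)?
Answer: 937054929/501753593 ≈ 1.8676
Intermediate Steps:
(-10904 + 9758)/38953 - 48870/(-25762) = -1146*1/38953 - 48870*(-1/25762) = -1146/38953 + 24435/12881 = 937054929/501753593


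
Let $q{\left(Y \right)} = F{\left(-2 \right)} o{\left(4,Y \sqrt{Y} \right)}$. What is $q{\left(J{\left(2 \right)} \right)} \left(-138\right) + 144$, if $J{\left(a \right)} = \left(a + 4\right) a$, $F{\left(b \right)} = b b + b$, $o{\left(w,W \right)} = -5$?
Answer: $1524$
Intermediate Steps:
$F{\left(b \right)} = b + b^{2}$ ($F{\left(b \right)} = b^{2} + b = b + b^{2}$)
$J{\left(a \right)} = a \left(4 + a\right)$ ($J{\left(a \right)} = \left(4 + a\right) a = a \left(4 + a\right)$)
$q{\left(Y \right)} = -10$ ($q{\left(Y \right)} = - 2 \left(1 - 2\right) \left(-5\right) = \left(-2\right) \left(-1\right) \left(-5\right) = 2 \left(-5\right) = -10$)
$q{\left(J{\left(2 \right)} \right)} \left(-138\right) + 144 = \left(-10\right) \left(-138\right) + 144 = 1380 + 144 = 1524$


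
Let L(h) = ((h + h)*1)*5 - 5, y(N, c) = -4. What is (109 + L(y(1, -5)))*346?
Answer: 22144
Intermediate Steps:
L(h) = -5 + 10*h (L(h) = ((2*h)*1)*5 - 5 = (2*h)*5 - 5 = 10*h - 5 = -5 + 10*h)
(109 + L(y(1, -5)))*346 = (109 + (-5 + 10*(-4)))*346 = (109 + (-5 - 40))*346 = (109 - 45)*346 = 64*346 = 22144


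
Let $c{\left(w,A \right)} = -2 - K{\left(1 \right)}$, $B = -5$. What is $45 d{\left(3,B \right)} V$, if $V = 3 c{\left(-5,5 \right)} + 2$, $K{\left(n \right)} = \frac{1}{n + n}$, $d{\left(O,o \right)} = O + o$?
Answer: $495$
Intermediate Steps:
$K{\left(n \right)} = \frac{1}{2 n}$
$c{\left(w,A \right)} = - \frac{5}{2}$ ($c{\left(w,A \right)} = -2 - \frac{1}{2 \cdot 1} = -2 - \frac{1}{2} \cdot 1 = -2 - \frac{1}{2} = - \frac{5}{2}$)
$V = - \frac{11}{2}$ ($V = 3 \left(- \frac{5}{2}\right) + 2 = - \frac{15}{2} + 2 = - \frac{11}{2} \approx -5.5$)
$45 d{\left(3,B \right)} V = 45 \left(3 - 5\right) \left(- \frac{11}{2}\right) = 45 \left(-2\right) \left(- \frac{11}{2}\right) = \left(-90\right) \left(- \frac{11}{2}\right) = 495$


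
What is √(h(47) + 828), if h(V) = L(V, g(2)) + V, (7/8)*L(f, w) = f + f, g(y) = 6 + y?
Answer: 23*√91/7 ≈ 31.344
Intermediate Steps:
L(f, w) = 16*f/7 (L(f, w) = 8*(f + f)/7 = 8*(2*f)/7 = 16*f/7)
h(V) = 23*V/7 (h(V) = 16*V/7 + V = 23*V/7)
√(h(47) + 828) = √((23/7)*47 + 828) = √(1081/7 + 828) = √(6877/7) = 23*√91/7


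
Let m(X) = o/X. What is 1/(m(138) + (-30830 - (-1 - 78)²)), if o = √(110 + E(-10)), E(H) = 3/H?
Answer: -7059801240/261713891766943 - 138*√10970/261713891766943 ≈ -2.6975e-5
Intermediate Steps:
o = √10970/10 (o = √(110 + 3/(-10)) = √(110 + 3*(-⅒)) = √(110 - 3/10) = √(1097/10) = √10970/10 ≈ 10.474)
m(X) = √10970/(10*X) (m(X) = (√10970/10)/X = √10970/(10*X))
1/(m(138) + (-30830 - (-1 - 78)²)) = 1/((⅒)*√10970/138 + (-30830 - (-1 - 78)²)) = 1/((⅒)*√10970*(1/138) + (-30830 - 1*(-79)²)) = 1/(√10970/1380 + (-30830 - 1*6241)) = 1/(√10970/1380 + (-30830 - 6241)) = 1/(√10970/1380 - 37071) = 1/(-37071 + √10970/1380)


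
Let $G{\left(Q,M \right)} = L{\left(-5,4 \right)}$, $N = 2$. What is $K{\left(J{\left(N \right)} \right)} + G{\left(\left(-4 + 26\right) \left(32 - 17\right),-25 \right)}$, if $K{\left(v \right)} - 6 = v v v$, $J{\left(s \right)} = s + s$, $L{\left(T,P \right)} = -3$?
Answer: $67$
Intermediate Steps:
$J{\left(s \right)} = 2 s$
$K{\left(v \right)} = 6 + v^{3}$ ($K{\left(v \right)} = 6 + v v v = 6 + v^{2} v = 6 + v^{3}$)
$G{\left(Q,M \right)} = -3$
$K{\left(J{\left(N \right)} \right)} + G{\left(\left(-4 + 26\right) \left(32 - 17\right),-25 \right)} = \left(6 + \left(2 \cdot 2\right)^{3}\right) - 3 = \left(6 + 4^{3}\right) - 3 = \left(6 + 64\right) - 3 = 70 - 3 = 67$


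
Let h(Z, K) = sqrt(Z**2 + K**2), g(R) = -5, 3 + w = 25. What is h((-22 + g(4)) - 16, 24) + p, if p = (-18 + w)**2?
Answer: 16 + 5*sqrt(97) ≈ 65.244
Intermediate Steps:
w = 22 (w = -3 + 25 = 22)
p = 16 (p = (-18 + 22)**2 = 4**2 = 16)
h(Z, K) = sqrt(K**2 + Z**2)
h((-22 + g(4)) - 16, 24) + p = sqrt(24**2 + ((-22 - 5) - 16)**2) + 16 = sqrt(576 + (-27 - 16)**2) + 16 = sqrt(576 + (-43)**2) + 16 = sqrt(576 + 1849) + 16 = sqrt(2425) + 16 = 5*sqrt(97) + 16 = 16 + 5*sqrt(97)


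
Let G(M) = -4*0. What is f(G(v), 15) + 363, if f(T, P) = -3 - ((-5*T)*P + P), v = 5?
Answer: 345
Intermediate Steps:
G(M) = 0
f(T, P) = -3 - P + 5*P*T (f(T, P) = -3 - (-5*P*T + P) = -3 - (P - 5*P*T) = -3 + (-P + 5*P*T) = -3 - P + 5*P*T)
f(G(v), 15) + 363 = (-3 - 1*15 + 5*15*0) + 363 = (-3 - 15 + 0) + 363 = -18 + 363 = 345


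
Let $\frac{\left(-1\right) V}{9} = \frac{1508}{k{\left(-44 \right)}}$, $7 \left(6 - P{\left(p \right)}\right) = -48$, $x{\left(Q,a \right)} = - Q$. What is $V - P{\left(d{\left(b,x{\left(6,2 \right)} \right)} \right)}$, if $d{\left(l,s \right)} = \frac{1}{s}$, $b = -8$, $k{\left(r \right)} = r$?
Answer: $\frac{22761}{77} \approx 295.6$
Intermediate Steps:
$P{\left(p \right)} = \frac{90}{7}$ ($P{\left(p \right)} = 6 - - \frac{48}{7} = 6 + \frac{48}{7} = \frac{90}{7}$)
$V = \frac{3393}{11}$ ($V = - 9 \frac{1508}{-44} = - 9 \cdot 1508 \left(- \frac{1}{44}\right) = \left(-9\right) \left(- \frac{377}{11}\right) = \frac{3393}{11} \approx 308.45$)
$V - P{\left(d{\left(b,x{\left(6,2 \right)} \right)} \right)} = \frac{3393}{11} - \frac{90}{7} = \frac{22761}{77}$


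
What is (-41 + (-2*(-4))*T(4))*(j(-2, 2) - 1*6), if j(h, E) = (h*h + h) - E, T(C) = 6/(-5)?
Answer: 1518/5 ≈ 303.60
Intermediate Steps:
T(C) = -6/5 (T(C) = 6*(-⅕) = -6/5)
j(h, E) = h + h² - E (j(h, E) = (h² + h) - E = (h + h²) - E = h + h² - E)
(-41 + (-2*(-4))*T(4))*(j(-2, 2) - 1*6) = (-41 - 2*(-4)*(-6/5))*((-2 + (-2)² - 1*2) - 1*6) = (-41 + 8*(-6/5))*((-2 + 4 - 2) - 6) = (-41 - 48/5)*(0 - 6) = -253/5*(-6) = 1518/5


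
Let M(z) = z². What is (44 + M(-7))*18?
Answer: 1674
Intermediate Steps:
(44 + M(-7))*18 = (44 + (-7)²)*18 = (44 + 49)*18 = 93*18 = 1674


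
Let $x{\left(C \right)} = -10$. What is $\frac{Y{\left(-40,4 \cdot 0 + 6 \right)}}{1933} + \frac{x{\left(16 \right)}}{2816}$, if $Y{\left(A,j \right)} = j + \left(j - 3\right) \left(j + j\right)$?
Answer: $\frac{49471}{2721664} \approx 0.018177$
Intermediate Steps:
$Y{\left(A,j \right)} = j + 2 j \left(-3 + j\right)$ ($Y{\left(A,j \right)} = j + \left(-3 + j\right) 2 j = j + 2 j \left(-3 + j\right)$)
$\frac{Y{\left(-40,4 \cdot 0 + 6 \right)}}{1933} + \frac{x{\left(16 \right)}}{2816} = \frac{\left(4 \cdot 0 + 6\right) \left(-5 + 2 \left(4 \cdot 0 + 6\right)\right)}{1933} - \frac{10}{2816} = \left(0 + 6\right) \left(-5 + 2 \left(0 + 6\right)\right) \frac{1}{1933} - \frac{5}{1408} = 6 \left(-5 + 2 \cdot 6\right) \frac{1}{1933} - \frac{5}{1408} = 6 \left(-5 + 12\right) \frac{1}{1933} - \frac{5}{1408} = 6 \cdot 7 \cdot \frac{1}{1933} - \frac{5}{1408} = 42 \cdot \frac{1}{1933} - \frac{5}{1408} = \frac{42}{1933} - \frac{5}{1408} = \frac{49471}{2721664}$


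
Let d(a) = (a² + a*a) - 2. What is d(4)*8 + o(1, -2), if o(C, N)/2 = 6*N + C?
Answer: 218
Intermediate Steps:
o(C, N) = 2*C + 12*N (o(C, N) = 2*(6*N + C) = 2*(C + 6*N) = 2*C + 12*N)
d(a) = -2 + 2*a² (d(a) = (a² + a²) - 2 = 2*a² - 2 = -2 + 2*a²)
d(4)*8 + o(1, -2) = (-2 + 2*4²)*8 + (2*1 + 12*(-2)) = (-2 + 2*16)*8 + (2 - 24) = (-2 + 32)*8 - 22 = 30*8 - 22 = 240 - 22 = 218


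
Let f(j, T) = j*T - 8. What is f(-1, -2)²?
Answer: 36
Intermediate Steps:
f(j, T) = -8 + T*j (f(j, T) = T*j - 8 = -8 + T*j)
f(-1, -2)² = (-8 - 2*(-1))² = (-8 + 2)² = (-6)² = 36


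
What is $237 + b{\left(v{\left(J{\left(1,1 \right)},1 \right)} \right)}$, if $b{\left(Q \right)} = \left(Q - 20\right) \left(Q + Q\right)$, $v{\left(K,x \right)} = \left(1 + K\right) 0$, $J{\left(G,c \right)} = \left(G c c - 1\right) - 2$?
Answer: $237$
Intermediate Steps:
$J{\left(G,c \right)} = -3 + G c^{2}$ ($J{\left(G,c \right)} = \left(G c^{2} - 1\right) - 2 = \left(-1 + G c^{2}\right) - 2 = -3 + G c^{2}$)
$v{\left(K,x \right)} = 0$
$b{\left(Q \right)} = 2 Q \left(-20 + Q\right)$ ($b{\left(Q \right)} = \left(-20 + Q\right) 2 Q = 2 Q \left(-20 + Q\right)$)
$237 + b{\left(v{\left(J{\left(1,1 \right)},1 \right)} \right)} = 237 + 2 \cdot 0 \left(-20 + 0\right) = 237 + 2 \cdot 0 \left(-20\right) = 237 + 0 = 237$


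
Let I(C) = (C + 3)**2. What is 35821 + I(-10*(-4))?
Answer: 37670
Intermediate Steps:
I(C) = (3 + C)**2
35821 + I(-10*(-4)) = 35821 + (3 - 10*(-4))**2 = 35821 + (3 + 40)**2 = 35821 + 43**2 = 35821 + 1849 = 37670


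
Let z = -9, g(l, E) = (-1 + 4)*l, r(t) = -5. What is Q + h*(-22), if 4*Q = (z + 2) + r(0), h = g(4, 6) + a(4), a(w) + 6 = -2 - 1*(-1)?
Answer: -113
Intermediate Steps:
g(l, E) = 3*l
a(w) = -7 (a(w) = -6 + (-2 - 1*(-1)) = -6 + (-2 + 1) = -6 - 1 = -7)
h = 5 (h = 3*4 - 7 = 12 - 7 = 5)
Q = -3 (Q = ((-9 + 2) - 5)/4 = (-7 - 5)/4 = (¼)*(-12) = -3)
Q + h*(-22) = -3 + 5*(-22) = -3 - 110 = -113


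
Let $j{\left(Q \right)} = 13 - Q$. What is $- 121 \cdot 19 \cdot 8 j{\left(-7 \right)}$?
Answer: $-367840$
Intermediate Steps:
$- 121 \cdot 19 \cdot 8 j{\left(-7 \right)} = - 121 \cdot 19 \cdot 8 \left(13 - -7\right) = \left(-121\right) 152 \left(13 + 7\right) = \left(-18392\right) 20 = -367840$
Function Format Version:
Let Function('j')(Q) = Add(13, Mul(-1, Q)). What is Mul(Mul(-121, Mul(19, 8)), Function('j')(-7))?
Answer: -367840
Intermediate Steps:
Mul(Mul(-121, Mul(19, 8)), Function('j')(-7)) = Mul(Mul(-121, Mul(19, 8)), Add(13, Mul(-1, -7))) = Mul(Mul(-121, 152), Add(13, 7)) = Mul(-18392, 20) = -367840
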